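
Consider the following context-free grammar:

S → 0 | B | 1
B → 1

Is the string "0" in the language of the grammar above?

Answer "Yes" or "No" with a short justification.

Yes - a valid derivation exists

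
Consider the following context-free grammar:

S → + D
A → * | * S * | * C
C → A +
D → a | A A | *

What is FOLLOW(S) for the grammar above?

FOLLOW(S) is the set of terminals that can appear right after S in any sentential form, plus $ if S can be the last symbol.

We compute FOLLOW(S) using the standard algorithm.
FOLLOW(S) starts with {$}.
FIRST(A) = {*}
FIRST(C) = {*}
FIRST(D) = {*, a}
FIRST(S) = {+}
FOLLOW(A) = {$, *, +}
FOLLOW(C) = {$, *, +}
FOLLOW(D) = {$, *}
FOLLOW(S) = {$, *}
Therefore, FOLLOW(S) = {$, *}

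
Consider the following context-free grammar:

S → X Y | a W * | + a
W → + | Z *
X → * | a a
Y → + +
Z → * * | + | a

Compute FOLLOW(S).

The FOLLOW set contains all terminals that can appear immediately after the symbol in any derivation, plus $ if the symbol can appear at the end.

We compute FOLLOW(S) using the standard algorithm.
FOLLOW(S) starts with {$}.
FIRST(S) = {*, +, a}
FIRST(W) = {*, +, a}
FIRST(X) = {*, a}
FIRST(Y) = {+}
FIRST(Z) = {*, +, a}
FOLLOW(S) = {$}
FOLLOW(W) = {*}
FOLLOW(X) = {+}
FOLLOW(Y) = {$}
FOLLOW(Z) = {*}
Therefore, FOLLOW(S) = {$}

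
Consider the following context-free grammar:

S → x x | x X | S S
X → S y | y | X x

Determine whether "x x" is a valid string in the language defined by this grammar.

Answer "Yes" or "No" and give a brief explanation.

Yes - a valid derivation exists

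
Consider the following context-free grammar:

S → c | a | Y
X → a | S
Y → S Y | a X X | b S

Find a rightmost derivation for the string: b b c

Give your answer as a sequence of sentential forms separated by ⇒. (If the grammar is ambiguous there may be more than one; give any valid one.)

S ⇒ Y ⇒ b S ⇒ b Y ⇒ b b S ⇒ b b c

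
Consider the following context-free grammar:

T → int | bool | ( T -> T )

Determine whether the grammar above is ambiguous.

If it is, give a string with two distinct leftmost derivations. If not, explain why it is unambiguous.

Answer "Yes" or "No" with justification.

No - the grammar is unambiguous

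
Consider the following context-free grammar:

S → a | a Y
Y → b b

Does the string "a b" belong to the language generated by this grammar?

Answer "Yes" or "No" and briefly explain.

No - no valid derivation exists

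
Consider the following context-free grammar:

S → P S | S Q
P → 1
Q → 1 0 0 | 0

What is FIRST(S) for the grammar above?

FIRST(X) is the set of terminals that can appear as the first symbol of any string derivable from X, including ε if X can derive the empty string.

We compute FIRST(S) using the standard algorithm.
FIRST(P) = {1}
FIRST(Q) = {0, 1}
FIRST(S) = {1}
Therefore, FIRST(S) = {1}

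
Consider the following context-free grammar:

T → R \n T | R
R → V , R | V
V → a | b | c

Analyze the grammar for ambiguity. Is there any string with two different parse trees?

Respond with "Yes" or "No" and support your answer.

No - the grammar is unambiguous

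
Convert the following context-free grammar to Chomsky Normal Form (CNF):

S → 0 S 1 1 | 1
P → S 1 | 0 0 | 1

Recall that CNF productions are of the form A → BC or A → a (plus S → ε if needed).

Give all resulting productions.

T0 → 0; T1 → 1; S → 1; P → 1; S → T0 X0; X0 → S X1; X1 → T1 T1; P → S T1; P → T0 T0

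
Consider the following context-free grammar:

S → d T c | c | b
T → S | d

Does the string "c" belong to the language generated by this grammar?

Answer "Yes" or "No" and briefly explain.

Yes - a valid derivation exists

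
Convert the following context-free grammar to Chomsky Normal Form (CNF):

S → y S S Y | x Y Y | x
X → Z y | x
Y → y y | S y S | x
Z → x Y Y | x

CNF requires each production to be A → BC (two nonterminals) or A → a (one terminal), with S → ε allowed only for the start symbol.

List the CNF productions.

TY → y; TX → x; S → x; X → x; Y → x; Z → x; S → TY X0; X0 → S X1; X1 → S Y; S → TX X2; X2 → Y Y; X → Z TY; Y → TY TY; Y → S X3; X3 → TY S; Z → TX X4; X4 → Y Y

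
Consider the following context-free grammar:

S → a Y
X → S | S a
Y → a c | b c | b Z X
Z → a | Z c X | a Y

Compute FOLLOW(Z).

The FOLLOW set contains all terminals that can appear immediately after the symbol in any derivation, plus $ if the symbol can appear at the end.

We compute FOLLOW(Z) using the standard algorithm.
FOLLOW(S) starts with {$}.
FIRST(S) = {a}
FIRST(X) = {a}
FIRST(Y) = {a, b}
FIRST(Z) = {a}
FOLLOW(S) = {$, a, c}
FOLLOW(X) = {$, a, c}
FOLLOW(Y) = {$, a, c}
FOLLOW(Z) = {a, c}
Therefore, FOLLOW(Z) = {a, c}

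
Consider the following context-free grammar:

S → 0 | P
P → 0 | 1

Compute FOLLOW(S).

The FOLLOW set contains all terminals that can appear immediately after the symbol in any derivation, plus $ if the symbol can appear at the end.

We compute FOLLOW(S) using the standard algorithm.
FOLLOW(S) starts with {$}.
FIRST(P) = {0, 1}
FIRST(S) = {0, 1}
FOLLOW(P) = {$}
FOLLOW(S) = {$}
Therefore, FOLLOW(S) = {$}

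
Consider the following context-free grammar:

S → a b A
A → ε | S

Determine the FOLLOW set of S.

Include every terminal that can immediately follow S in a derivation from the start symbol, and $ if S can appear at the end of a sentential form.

We compute FOLLOW(S) using the standard algorithm.
FOLLOW(S) starts with {$}.
FIRST(A) = {a, ε}
FIRST(S) = {a}
FOLLOW(A) = {$}
FOLLOW(S) = {$}
Therefore, FOLLOW(S) = {$}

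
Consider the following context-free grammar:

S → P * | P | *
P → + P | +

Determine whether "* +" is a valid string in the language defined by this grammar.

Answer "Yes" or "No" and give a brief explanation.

No - no valid derivation exists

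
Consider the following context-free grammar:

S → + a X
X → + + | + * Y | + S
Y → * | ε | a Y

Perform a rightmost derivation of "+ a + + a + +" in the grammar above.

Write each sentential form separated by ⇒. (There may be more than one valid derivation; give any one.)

S ⇒ + a X ⇒ + a + S ⇒ + a + + a X ⇒ + a + + a + +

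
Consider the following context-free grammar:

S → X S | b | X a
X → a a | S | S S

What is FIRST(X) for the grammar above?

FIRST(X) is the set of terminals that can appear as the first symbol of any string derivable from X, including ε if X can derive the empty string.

We compute FIRST(X) using the standard algorithm.
FIRST(S) = {a, b}
FIRST(X) = {a, b}
Therefore, FIRST(X) = {a, b}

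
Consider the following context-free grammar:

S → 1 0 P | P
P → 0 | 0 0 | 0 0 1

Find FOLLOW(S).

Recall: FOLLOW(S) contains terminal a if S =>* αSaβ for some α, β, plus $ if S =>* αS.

We compute FOLLOW(S) using the standard algorithm.
FOLLOW(S) starts with {$}.
FIRST(P) = {0}
FIRST(S) = {0, 1}
FOLLOW(P) = {$}
FOLLOW(S) = {$}
Therefore, FOLLOW(S) = {$}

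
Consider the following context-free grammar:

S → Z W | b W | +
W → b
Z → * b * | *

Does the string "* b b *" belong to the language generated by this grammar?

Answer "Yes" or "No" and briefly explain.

No - no valid derivation exists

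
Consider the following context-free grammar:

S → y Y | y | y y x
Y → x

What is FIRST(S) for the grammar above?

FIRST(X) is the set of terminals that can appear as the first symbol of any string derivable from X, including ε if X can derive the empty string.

We compute FIRST(S) using the standard algorithm.
FIRST(S) = {y}
FIRST(Y) = {x}
Therefore, FIRST(S) = {y}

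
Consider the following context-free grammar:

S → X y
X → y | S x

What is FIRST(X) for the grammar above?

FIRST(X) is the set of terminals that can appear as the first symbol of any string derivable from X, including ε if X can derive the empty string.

We compute FIRST(X) using the standard algorithm.
FIRST(S) = {y}
FIRST(X) = {y}
Therefore, FIRST(X) = {y}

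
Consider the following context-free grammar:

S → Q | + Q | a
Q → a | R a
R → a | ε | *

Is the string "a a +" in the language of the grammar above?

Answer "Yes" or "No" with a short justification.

No - no valid derivation exists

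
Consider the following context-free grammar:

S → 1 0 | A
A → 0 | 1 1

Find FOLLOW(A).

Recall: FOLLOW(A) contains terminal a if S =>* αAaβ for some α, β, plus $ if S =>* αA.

We compute FOLLOW(A) using the standard algorithm.
FOLLOW(S) starts with {$}.
FIRST(A) = {0, 1}
FIRST(S) = {0, 1}
FOLLOW(A) = {$}
FOLLOW(S) = {$}
Therefore, FOLLOW(A) = {$}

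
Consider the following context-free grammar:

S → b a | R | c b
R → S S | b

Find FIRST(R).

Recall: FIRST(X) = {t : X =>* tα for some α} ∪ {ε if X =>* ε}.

We compute FIRST(R) using the standard algorithm.
FIRST(R) = {b, c}
FIRST(S) = {b, c}
Therefore, FIRST(R) = {b, c}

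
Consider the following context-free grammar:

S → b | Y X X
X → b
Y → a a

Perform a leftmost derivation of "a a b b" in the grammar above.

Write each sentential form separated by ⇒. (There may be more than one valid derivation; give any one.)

S ⇒ Y X X ⇒ a a X X ⇒ a a b X ⇒ a a b b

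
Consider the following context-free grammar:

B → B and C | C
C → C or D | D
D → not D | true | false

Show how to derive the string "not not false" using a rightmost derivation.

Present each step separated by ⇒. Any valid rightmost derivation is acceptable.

B ⇒ C ⇒ D ⇒ not D ⇒ not not D ⇒ not not false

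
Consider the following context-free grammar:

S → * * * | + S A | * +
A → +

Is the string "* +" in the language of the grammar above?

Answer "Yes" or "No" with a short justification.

Yes - a valid derivation exists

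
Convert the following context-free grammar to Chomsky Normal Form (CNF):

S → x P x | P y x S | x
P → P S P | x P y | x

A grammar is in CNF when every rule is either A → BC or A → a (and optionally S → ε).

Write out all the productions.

TX → x; TY → y; S → x; P → x; S → TX X0; X0 → P TX; S → P X1; X1 → TY X2; X2 → TX S; P → P X3; X3 → S P; P → TX X4; X4 → P TY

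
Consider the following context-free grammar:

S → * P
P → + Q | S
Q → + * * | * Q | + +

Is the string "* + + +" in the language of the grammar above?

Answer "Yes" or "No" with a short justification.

Yes - a valid derivation exists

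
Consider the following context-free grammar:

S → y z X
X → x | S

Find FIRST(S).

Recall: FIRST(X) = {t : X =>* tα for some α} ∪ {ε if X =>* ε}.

We compute FIRST(S) using the standard algorithm.
FIRST(S) = {y}
FIRST(X) = {x, y}
Therefore, FIRST(S) = {y}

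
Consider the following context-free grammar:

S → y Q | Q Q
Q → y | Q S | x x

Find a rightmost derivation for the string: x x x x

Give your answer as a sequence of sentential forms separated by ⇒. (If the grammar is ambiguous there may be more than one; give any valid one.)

S ⇒ Q Q ⇒ Q x x ⇒ x x x x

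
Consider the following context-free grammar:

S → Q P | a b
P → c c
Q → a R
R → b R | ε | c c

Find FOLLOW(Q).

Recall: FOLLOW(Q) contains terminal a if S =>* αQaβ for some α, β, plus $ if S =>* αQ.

We compute FOLLOW(Q) using the standard algorithm.
FOLLOW(S) starts with {$}.
FIRST(P) = {c}
FIRST(Q) = {a}
FIRST(R) = {b, c, ε}
FIRST(S) = {a}
FOLLOW(P) = {$}
FOLLOW(Q) = {c}
FOLLOW(R) = {c}
FOLLOW(S) = {$}
Therefore, FOLLOW(Q) = {c}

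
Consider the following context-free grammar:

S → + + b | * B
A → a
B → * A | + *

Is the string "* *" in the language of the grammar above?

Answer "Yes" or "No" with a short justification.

No - no valid derivation exists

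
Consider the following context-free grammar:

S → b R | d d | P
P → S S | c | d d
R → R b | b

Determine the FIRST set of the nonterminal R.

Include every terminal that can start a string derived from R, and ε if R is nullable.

We compute FIRST(R) using the standard algorithm.
FIRST(P) = {b, c, d}
FIRST(R) = {b}
FIRST(S) = {b, c, d}
Therefore, FIRST(R) = {b}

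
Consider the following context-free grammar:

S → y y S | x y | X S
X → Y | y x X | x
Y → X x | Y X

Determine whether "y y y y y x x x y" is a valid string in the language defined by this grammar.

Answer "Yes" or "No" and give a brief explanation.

Yes - a valid derivation exists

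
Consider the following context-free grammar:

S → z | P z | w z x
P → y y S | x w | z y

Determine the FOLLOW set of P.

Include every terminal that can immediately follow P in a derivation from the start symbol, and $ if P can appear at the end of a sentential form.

We compute FOLLOW(P) using the standard algorithm.
FOLLOW(S) starts with {$}.
FIRST(P) = {x, y, z}
FIRST(S) = {w, x, y, z}
FOLLOW(P) = {z}
FOLLOW(S) = {$, z}
Therefore, FOLLOW(P) = {z}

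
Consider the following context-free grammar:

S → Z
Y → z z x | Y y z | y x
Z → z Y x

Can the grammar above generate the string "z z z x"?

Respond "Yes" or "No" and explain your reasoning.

No - no valid derivation exists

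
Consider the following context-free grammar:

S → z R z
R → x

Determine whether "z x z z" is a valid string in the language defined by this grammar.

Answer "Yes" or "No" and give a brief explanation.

No - no valid derivation exists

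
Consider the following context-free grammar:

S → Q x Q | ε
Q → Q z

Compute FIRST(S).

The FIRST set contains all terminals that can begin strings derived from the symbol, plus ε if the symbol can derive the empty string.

We compute FIRST(S) using the standard algorithm.
FIRST(Q) = {}
FIRST(S) = {ε}
Therefore, FIRST(S) = {ε}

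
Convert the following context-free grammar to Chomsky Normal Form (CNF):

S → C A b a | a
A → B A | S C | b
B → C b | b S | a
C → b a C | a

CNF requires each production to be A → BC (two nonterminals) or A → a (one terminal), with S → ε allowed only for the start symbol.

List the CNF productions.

TB → b; TA → a; S → a; A → b; B → a; C → a; S → C X0; X0 → A X1; X1 → TB TA; A → B A; A → S C; B → C TB; B → TB S; C → TB X2; X2 → TA C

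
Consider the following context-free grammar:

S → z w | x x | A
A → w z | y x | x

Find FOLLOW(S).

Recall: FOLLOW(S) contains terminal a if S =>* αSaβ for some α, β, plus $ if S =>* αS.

We compute FOLLOW(S) using the standard algorithm.
FOLLOW(S) starts with {$}.
FIRST(A) = {w, x, y}
FIRST(S) = {w, x, y, z}
FOLLOW(A) = {$}
FOLLOW(S) = {$}
Therefore, FOLLOW(S) = {$}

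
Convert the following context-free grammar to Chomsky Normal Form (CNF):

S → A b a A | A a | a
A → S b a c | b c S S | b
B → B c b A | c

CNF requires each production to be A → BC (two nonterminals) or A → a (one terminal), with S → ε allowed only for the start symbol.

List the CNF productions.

TB → b; TA → a; S → a; TC → c; A → b; B → c; S → A X0; X0 → TB X1; X1 → TA A; S → A TA; A → S X2; X2 → TB X3; X3 → TA TC; A → TB X4; X4 → TC X5; X5 → S S; B → B X6; X6 → TC X7; X7 → TB A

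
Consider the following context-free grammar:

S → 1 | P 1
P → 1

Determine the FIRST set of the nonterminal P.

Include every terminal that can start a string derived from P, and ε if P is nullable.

We compute FIRST(P) using the standard algorithm.
FIRST(P) = {1}
FIRST(S) = {1}
Therefore, FIRST(P) = {1}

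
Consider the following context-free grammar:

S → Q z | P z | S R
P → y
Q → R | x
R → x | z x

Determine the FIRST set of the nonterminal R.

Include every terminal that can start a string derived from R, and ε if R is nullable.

We compute FIRST(R) using the standard algorithm.
FIRST(P) = {y}
FIRST(Q) = {x, z}
FIRST(R) = {x, z}
FIRST(S) = {x, y, z}
Therefore, FIRST(R) = {x, z}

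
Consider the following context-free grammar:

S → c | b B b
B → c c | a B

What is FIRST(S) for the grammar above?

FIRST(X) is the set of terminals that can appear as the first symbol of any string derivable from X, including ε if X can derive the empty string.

We compute FIRST(S) using the standard algorithm.
FIRST(B) = {a, c}
FIRST(S) = {b, c}
Therefore, FIRST(S) = {b, c}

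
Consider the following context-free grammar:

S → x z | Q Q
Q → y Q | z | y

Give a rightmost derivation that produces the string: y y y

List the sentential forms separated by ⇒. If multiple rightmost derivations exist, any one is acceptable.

S ⇒ Q Q ⇒ Q y Q ⇒ Q y y ⇒ y y y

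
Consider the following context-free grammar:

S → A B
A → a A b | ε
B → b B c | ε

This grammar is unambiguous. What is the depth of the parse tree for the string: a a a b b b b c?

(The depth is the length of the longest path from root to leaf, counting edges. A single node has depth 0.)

5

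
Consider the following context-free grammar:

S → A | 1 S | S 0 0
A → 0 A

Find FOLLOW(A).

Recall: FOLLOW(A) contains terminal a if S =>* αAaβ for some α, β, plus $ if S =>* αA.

We compute FOLLOW(A) using the standard algorithm.
FOLLOW(S) starts with {$}.
FIRST(A) = {0}
FIRST(S) = {0, 1}
FOLLOW(A) = {$, 0}
FOLLOW(S) = {$, 0}
Therefore, FOLLOW(A) = {$, 0}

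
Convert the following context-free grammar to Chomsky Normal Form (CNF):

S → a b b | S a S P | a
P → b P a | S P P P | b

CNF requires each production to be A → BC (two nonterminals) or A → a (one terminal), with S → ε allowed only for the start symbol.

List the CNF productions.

TA → a; TB → b; S → a; P → b; S → TA X0; X0 → TB TB; S → S X1; X1 → TA X2; X2 → S P; P → TB X3; X3 → P TA; P → S X4; X4 → P X5; X5 → P P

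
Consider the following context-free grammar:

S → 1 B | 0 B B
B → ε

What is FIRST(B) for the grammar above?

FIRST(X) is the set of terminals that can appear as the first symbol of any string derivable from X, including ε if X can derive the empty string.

We compute FIRST(B) using the standard algorithm.
FIRST(B) = {ε}
FIRST(S) = {0, 1}
Therefore, FIRST(B) = {ε}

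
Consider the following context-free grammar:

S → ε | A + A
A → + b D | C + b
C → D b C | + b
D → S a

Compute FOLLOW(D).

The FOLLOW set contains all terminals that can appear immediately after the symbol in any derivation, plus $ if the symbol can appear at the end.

We compute FOLLOW(D) using the standard algorithm.
FOLLOW(S) starts with {$}.
FIRST(A) = {+, a}
FIRST(C) = {+, a}
FIRST(D) = {+, a}
FIRST(S) = {+, a, ε}
FOLLOW(A) = {$, +, a}
FOLLOW(C) = {+}
FOLLOW(D) = {$, +, a, b}
FOLLOW(S) = {$, a}
Therefore, FOLLOW(D) = {$, +, a, b}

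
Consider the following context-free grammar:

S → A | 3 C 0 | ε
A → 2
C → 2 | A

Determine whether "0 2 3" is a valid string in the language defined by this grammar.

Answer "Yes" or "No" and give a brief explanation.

No - no valid derivation exists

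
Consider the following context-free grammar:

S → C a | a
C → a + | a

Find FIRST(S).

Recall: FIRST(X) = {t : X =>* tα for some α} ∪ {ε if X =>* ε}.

We compute FIRST(S) using the standard algorithm.
FIRST(C) = {a}
FIRST(S) = {a}
Therefore, FIRST(S) = {a}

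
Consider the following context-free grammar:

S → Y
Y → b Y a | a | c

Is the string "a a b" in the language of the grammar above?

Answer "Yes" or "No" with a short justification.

No - no valid derivation exists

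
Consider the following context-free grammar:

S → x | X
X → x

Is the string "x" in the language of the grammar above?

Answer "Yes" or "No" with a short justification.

Yes - a valid derivation exists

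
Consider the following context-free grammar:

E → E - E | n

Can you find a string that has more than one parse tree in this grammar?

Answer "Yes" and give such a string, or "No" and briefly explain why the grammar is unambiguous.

Yes - the string 'n - n - n - n' has two distinct parse trees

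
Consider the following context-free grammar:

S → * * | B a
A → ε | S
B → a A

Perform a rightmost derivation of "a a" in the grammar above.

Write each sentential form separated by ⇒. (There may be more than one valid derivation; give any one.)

S ⇒ B a ⇒ a A a ⇒ a a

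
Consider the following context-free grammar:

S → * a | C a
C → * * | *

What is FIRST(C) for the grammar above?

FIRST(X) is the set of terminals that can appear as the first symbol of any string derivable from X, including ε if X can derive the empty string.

We compute FIRST(C) using the standard algorithm.
FIRST(C) = {*}
FIRST(S) = {*}
Therefore, FIRST(C) = {*}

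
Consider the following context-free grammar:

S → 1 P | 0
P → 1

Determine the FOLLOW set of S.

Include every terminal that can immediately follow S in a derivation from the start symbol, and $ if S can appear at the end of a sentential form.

We compute FOLLOW(S) using the standard algorithm.
FOLLOW(S) starts with {$}.
FIRST(P) = {1}
FIRST(S) = {0, 1}
FOLLOW(P) = {$}
FOLLOW(S) = {$}
Therefore, FOLLOW(S) = {$}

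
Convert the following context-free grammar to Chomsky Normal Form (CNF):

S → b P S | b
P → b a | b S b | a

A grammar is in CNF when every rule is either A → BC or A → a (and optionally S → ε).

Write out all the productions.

TB → b; S → b; TA → a; P → a; S → TB X0; X0 → P S; P → TB TA; P → TB X1; X1 → S TB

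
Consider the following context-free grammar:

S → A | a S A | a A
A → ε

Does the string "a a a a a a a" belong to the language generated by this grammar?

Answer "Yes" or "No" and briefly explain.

No - no valid derivation exists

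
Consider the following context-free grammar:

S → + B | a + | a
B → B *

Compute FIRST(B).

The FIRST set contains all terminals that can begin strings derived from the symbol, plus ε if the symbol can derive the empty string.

We compute FIRST(B) using the standard algorithm.
FIRST(B) = {}
FIRST(S) = {+, a}
Therefore, FIRST(B) = {}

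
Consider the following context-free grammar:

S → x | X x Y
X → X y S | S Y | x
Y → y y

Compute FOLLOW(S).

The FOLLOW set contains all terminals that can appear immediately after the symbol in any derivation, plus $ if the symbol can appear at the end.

We compute FOLLOW(S) using the standard algorithm.
FOLLOW(S) starts with {$}.
FIRST(S) = {x}
FIRST(X) = {x}
FIRST(Y) = {y}
FOLLOW(S) = {$, x, y}
FOLLOW(X) = {x, y}
FOLLOW(Y) = {$, x, y}
Therefore, FOLLOW(S) = {$, x, y}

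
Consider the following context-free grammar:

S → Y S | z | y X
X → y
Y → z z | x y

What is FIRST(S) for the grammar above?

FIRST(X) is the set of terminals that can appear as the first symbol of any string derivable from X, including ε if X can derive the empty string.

We compute FIRST(S) using the standard algorithm.
FIRST(S) = {x, y, z}
FIRST(X) = {y}
FIRST(Y) = {x, z}
Therefore, FIRST(S) = {x, y, z}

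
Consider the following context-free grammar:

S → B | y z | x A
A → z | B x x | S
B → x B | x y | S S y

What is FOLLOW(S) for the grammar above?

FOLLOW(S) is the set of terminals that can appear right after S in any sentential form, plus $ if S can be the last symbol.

We compute FOLLOW(S) using the standard algorithm.
FOLLOW(S) starts with {$}.
FIRST(A) = {x, y, z}
FIRST(B) = {x, y}
FIRST(S) = {x, y}
FOLLOW(A) = {$, x, y}
FOLLOW(B) = {$, x, y}
FOLLOW(S) = {$, x, y}
Therefore, FOLLOW(S) = {$, x, y}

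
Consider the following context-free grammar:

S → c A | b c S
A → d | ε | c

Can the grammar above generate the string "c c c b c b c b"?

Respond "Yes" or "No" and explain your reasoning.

No - no valid derivation exists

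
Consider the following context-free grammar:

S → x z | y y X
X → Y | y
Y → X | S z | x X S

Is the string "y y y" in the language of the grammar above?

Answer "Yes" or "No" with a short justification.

Yes - a valid derivation exists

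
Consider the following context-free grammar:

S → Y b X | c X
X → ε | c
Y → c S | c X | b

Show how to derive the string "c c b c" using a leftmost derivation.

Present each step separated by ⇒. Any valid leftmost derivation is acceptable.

S ⇒ Y b X ⇒ c X b X ⇒ c c b X ⇒ c c b c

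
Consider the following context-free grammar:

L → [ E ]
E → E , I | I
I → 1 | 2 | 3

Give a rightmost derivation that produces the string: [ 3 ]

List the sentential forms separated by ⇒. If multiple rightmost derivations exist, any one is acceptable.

L ⇒ [ E ] ⇒ [ I ] ⇒ [ 3 ]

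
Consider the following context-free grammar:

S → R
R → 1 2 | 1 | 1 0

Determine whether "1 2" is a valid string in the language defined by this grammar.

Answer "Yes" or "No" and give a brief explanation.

Yes - a valid derivation exists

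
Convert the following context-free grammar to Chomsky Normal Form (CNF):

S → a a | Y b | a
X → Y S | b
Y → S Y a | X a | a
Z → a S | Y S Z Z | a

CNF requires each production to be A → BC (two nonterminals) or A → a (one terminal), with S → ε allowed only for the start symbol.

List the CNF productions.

TA → a; TB → b; S → a; X → b; Y → a; Z → a; S → TA TA; S → Y TB; X → Y S; Y → S X0; X0 → Y TA; Y → X TA; Z → TA S; Z → Y X1; X1 → S X2; X2 → Z Z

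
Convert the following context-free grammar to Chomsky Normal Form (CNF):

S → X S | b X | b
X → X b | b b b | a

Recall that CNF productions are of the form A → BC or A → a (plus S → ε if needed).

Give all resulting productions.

TB → b; S → b; X → a; S → X S; S → TB X; X → X TB; X → TB X0; X0 → TB TB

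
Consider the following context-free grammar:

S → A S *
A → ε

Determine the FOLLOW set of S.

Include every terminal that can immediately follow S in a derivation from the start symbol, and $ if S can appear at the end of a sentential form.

We compute FOLLOW(S) using the standard algorithm.
FOLLOW(S) starts with {$}.
FIRST(A) = {ε}
FIRST(S) = {}
FOLLOW(A) = {}
FOLLOW(S) = {$, *}
Therefore, FOLLOW(S) = {$, *}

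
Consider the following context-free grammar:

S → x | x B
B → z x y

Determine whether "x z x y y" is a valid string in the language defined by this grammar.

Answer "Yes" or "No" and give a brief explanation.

No - no valid derivation exists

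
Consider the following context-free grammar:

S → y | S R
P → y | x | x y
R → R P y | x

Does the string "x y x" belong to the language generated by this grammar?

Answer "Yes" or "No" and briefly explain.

No - no valid derivation exists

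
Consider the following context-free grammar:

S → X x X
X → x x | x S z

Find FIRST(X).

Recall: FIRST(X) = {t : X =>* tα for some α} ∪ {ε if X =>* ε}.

We compute FIRST(X) using the standard algorithm.
FIRST(S) = {x}
FIRST(X) = {x}
Therefore, FIRST(X) = {x}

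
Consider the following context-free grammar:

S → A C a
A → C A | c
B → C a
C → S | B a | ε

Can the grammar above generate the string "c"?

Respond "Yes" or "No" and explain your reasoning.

No - no valid derivation exists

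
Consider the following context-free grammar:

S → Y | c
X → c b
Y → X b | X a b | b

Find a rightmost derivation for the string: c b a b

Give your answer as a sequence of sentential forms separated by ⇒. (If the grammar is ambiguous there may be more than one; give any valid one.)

S ⇒ Y ⇒ X a b ⇒ c b a b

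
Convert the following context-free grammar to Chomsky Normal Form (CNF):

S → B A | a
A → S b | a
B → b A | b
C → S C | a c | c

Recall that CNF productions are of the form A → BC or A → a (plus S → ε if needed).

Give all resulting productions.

S → a; TB → b; A → a; B → b; TA → a; TC → c; C → c; S → B A; A → S TB; B → TB A; C → S C; C → TA TC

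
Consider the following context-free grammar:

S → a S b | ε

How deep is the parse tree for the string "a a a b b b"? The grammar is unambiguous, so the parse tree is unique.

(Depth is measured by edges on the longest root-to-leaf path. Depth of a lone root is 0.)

4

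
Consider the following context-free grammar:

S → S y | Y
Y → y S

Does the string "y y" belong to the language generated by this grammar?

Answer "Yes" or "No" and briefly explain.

No - no valid derivation exists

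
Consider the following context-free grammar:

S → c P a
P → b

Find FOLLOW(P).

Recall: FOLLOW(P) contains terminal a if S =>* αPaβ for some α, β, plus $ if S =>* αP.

We compute FOLLOW(P) using the standard algorithm.
FOLLOW(S) starts with {$}.
FIRST(P) = {b}
FIRST(S) = {c}
FOLLOW(P) = {a}
FOLLOW(S) = {$}
Therefore, FOLLOW(P) = {a}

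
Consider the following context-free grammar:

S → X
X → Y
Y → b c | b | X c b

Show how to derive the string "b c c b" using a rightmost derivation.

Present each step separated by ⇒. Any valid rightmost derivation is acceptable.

S ⇒ X ⇒ Y ⇒ X c b ⇒ Y c b ⇒ b c c b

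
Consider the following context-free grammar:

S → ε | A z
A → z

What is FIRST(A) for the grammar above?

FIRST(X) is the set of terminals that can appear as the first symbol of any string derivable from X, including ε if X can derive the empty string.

We compute FIRST(A) using the standard algorithm.
FIRST(A) = {z}
FIRST(S) = {z, ε}
Therefore, FIRST(A) = {z}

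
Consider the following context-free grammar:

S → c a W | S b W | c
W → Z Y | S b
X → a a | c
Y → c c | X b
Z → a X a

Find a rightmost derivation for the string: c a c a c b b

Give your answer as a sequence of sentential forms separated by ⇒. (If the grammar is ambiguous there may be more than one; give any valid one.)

S ⇒ c a W ⇒ c a S b ⇒ c a c a W b ⇒ c a c a S b b ⇒ c a c a c b b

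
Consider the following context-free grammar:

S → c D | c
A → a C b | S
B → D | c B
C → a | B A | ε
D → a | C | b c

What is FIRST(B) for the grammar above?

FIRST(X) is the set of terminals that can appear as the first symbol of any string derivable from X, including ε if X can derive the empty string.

We compute FIRST(B) using the standard algorithm.
FIRST(A) = {a, c}
FIRST(B) = {a, b, c, ε}
FIRST(C) = {a, b, c, ε}
FIRST(D) = {a, b, c, ε}
FIRST(S) = {c}
Therefore, FIRST(B) = {a, b, c, ε}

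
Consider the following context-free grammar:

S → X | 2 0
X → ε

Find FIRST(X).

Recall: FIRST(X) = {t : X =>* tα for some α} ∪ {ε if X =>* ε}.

We compute FIRST(X) using the standard algorithm.
FIRST(S) = {2, ε}
FIRST(X) = {ε}
Therefore, FIRST(X) = {ε}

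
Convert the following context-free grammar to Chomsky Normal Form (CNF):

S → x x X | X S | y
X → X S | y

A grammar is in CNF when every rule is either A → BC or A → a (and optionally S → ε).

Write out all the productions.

TX → x; S → y; X → y; S → TX X0; X0 → TX X; S → X S; X → X S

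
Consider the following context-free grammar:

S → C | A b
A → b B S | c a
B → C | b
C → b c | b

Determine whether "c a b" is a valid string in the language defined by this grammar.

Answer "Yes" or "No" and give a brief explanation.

Yes - a valid derivation exists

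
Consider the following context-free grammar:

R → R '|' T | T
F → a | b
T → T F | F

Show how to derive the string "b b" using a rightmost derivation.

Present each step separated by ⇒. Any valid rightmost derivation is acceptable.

R ⇒ T ⇒ T F ⇒ T b ⇒ F b ⇒ b b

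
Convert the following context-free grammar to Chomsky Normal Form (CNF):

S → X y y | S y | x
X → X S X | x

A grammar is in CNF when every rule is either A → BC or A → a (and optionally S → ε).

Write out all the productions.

TY → y; S → x; X → x; S → X X0; X0 → TY TY; S → S TY; X → X X1; X1 → S X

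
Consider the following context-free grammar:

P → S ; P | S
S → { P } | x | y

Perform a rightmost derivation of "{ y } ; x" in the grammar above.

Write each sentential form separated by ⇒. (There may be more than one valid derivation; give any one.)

P ⇒ S ; P ⇒ S ; S ⇒ S ; x ⇒ { P } ; x ⇒ { S } ; x ⇒ { y } ; x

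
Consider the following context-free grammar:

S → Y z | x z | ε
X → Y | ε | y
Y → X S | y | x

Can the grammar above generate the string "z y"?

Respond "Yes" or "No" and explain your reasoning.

No - no valid derivation exists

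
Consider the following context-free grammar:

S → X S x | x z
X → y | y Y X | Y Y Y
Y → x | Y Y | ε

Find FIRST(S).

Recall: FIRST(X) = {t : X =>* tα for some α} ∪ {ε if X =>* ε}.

We compute FIRST(S) using the standard algorithm.
FIRST(S) = {x, y}
FIRST(X) = {x, y, ε}
FIRST(Y) = {x, ε}
Therefore, FIRST(S) = {x, y}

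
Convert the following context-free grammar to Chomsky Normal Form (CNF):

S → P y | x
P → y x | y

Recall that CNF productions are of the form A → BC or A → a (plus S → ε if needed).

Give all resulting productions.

TY → y; S → x; TX → x; P → y; S → P TY; P → TY TX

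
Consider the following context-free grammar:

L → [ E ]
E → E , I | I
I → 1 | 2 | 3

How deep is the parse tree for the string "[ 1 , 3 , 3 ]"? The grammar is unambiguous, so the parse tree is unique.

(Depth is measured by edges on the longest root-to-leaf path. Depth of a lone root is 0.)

5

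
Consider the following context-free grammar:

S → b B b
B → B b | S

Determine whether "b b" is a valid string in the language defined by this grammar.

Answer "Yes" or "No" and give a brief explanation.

No - no valid derivation exists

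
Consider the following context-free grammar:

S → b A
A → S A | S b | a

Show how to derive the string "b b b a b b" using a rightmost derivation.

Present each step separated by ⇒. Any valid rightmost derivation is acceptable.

S ⇒ b A ⇒ b S b ⇒ b b A b ⇒ b b S b b ⇒ b b b A b b ⇒ b b b a b b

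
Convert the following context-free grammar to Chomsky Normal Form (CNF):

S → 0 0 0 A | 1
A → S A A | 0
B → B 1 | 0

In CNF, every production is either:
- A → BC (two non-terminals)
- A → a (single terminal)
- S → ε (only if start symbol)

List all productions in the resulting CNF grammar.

T0 → 0; S → 1; A → 0; T1 → 1; B → 0; S → T0 X0; X0 → T0 X1; X1 → T0 A; A → S X2; X2 → A A; B → B T1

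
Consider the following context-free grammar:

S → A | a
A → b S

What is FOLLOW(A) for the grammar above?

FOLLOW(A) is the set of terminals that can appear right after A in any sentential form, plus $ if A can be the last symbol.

We compute FOLLOW(A) using the standard algorithm.
FOLLOW(S) starts with {$}.
FIRST(A) = {b}
FIRST(S) = {a, b}
FOLLOW(A) = {$}
FOLLOW(S) = {$}
Therefore, FOLLOW(A) = {$}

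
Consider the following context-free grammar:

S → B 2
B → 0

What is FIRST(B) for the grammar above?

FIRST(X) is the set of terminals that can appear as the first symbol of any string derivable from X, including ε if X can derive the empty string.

We compute FIRST(B) using the standard algorithm.
FIRST(B) = {0}
FIRST(S) = {0}
Therefore, FIRST(B) = {0}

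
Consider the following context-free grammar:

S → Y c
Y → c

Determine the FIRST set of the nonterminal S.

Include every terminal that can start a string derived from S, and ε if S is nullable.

We compute FIRST(S) using the standard algorithm.
FIRST(S) = {c}
FIRST(Y) = {c}
Therefore, FIRST(S) = {c}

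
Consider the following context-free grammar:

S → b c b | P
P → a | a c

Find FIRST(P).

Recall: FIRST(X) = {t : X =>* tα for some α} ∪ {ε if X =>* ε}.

We compute FIRST(P) using the standard algorithm.
FIRST(P) = {a}
FIRST(S) = {a, b}
Therefore, FIRST(P) = {a}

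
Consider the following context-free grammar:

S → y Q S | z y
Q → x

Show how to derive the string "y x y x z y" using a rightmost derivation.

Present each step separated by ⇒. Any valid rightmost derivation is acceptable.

S ⇒ y Q S ⇒ y Q y Q S ⇒ y Q y Q z y ⇒ y Q y x z y ⇒ y x y x z y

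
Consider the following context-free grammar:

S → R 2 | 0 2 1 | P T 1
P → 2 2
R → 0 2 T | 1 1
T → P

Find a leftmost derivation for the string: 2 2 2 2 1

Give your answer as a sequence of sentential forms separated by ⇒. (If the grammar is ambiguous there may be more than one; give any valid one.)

S ⇒ P T 1 ⇒ 2 2 T 1 ⇒ 2 2 P 1 ⇒ 2 2 2 2 1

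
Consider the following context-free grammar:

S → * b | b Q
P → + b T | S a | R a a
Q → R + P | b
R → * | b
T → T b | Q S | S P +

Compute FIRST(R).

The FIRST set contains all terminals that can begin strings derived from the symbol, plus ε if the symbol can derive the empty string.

We compute FIRST(R) using the standard algorithm.
FIRST(P) = {*, +, b}
FIRST(Q) = {*, b}
FIRST(R) = {*, b}
FIRST(S) = {*, b}
FIRST(T) = {*, b}
Therefore, FIRST(R) = {*, b}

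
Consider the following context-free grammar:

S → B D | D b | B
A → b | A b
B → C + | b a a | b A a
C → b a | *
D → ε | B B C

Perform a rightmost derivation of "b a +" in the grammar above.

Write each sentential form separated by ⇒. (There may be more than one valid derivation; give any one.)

S ⇒ B ⇒ C + ⇒ b a +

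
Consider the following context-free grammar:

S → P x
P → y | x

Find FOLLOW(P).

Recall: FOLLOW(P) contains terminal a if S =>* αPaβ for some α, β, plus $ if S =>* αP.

We compute FOLLOW(P) using the standard algorithm.
FOLLOW(S) starts with {$}.
FIRST(P) = {x, y}
FIRST(S) = {x, y}
FOLLOW(P) = {x}
FOLLOW(S) = {$}
Therefore, FOLLOW(P) = {x}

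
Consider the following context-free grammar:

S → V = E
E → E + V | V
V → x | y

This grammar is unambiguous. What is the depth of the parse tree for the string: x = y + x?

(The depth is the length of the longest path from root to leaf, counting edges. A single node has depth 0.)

4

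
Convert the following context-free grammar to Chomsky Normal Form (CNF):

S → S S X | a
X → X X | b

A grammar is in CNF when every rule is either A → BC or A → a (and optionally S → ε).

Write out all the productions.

S → a; X → b; S → S X0; X0 → S X; X → X X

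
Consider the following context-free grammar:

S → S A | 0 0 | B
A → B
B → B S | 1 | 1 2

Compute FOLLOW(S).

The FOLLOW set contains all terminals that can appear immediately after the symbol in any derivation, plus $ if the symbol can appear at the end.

We compute FOLLOW(S) using the standard algorithm.
FOLLOW(S) starts with {$}.
FIRST(A) = {1}
FIRST(B) = {1}
FIRST(S) = {0, 1}
FOLLOW(A) = {$, 0, 1}
FOLLOW(B) = {$, 0, 1}
FOLLOW(S) = {$, 0, 1}
Therefore, FOLLOW(S) = {$, 0, 1}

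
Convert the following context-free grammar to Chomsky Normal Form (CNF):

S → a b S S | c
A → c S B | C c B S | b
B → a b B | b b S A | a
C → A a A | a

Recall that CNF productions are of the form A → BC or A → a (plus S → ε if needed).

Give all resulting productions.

TA → a; TB → b; S → c; TC → c; A → b; B → a; C → a; S → TA X0; X0 → TB X1; X1 → S S; A → TC X2; X2 → S B; A → C X3; X3 → TC X4; X4 → B S; B → TA X5; X5 → TB B; B → TB X6; X6 → TB X7; X7 → S A; C → A X8; X8 → TA A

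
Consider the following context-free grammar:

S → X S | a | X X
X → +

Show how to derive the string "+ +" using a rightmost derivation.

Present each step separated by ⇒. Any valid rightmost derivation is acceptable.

S ⇒ X X ⇒ X + ⇒ + +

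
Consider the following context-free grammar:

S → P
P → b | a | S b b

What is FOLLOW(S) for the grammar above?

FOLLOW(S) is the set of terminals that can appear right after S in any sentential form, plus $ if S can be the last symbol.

We compute FOLLOW(S) using the standard algorithm.
FOLLOW(S) starts with {$}.
FIRST(P) = {a, b}
FIRST(S) = {a, b}
FOLLOW(P) = {$, b}
FOLLOW(S) = {$, b}
Therefore, FOLLOW(S) = {$, b}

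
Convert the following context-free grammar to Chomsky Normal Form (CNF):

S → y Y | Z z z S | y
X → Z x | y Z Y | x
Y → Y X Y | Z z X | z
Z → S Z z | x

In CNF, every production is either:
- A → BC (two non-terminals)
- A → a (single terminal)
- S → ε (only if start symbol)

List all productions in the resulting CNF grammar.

TY → y; TZ → z; S → y; TX → x; X → x; Y → z; Z → x; S → TY Y; S → Z X0; X0 → TZ X1; X1 → TZ S; X → Z TX; X → TY X2; X2 → Z Y; Y → Y X3; X3 → X Y; Y → Z X4; X4 → TZ X; Z → S X5; X5 → Z TZ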